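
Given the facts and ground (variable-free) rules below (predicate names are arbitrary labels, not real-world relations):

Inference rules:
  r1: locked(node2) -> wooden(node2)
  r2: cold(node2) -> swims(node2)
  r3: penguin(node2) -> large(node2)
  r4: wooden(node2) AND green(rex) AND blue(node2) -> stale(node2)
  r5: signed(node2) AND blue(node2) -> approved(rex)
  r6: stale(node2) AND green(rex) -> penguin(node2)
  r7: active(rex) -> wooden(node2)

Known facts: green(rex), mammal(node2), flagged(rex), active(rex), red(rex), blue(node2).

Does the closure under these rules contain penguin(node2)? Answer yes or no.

yes

Round 1: r7 [active(rex) -> wooden(node2)]. Adds wooden(node2).
Round 2: r4 [wooden(node2) AND green(rex) AND blue(node2) -> stale(node2)]. Adds stale(node2).
Round 3: r6 [stale(node2) AND green(rex) -> penguin(node2)]. Adds penguin(node2).
Round 4: r3 [penguin(node2) -> large(node2)]. Adds large(node2).
penguin(node2) appears in round 3, so it is derivable.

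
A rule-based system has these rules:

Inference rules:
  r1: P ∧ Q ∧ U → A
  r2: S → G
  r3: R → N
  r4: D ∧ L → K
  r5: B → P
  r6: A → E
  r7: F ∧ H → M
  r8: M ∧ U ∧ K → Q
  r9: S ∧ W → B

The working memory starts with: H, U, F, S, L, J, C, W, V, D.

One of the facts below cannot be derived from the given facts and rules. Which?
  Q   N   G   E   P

[1] r2 [S → G]; r4 [D ∧ L → K]; r7 [F ∧ H → M]; r9 [S ∧ W → B]. ⇒ new: G, K, M, B.
[2] r5 [B → P]; r8 [M ∧ U ∧ K → Q]. ⇒ new: P, Q.
[3] r1 [P ∧ Q ∧ U → A]. ⇒ new: A.
[4] r6 [A → E]. ⇒ new: E.
Derived: P (round 2), E (round 4), Q (round 2), G (round 1). N never appears in any round.

N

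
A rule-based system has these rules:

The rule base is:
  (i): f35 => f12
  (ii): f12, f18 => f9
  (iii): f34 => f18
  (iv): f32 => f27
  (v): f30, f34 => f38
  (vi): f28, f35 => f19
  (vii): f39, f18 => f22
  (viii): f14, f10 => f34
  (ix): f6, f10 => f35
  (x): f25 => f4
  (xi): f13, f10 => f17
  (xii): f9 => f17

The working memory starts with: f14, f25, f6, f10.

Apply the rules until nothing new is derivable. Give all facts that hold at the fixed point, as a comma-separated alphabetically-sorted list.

f10, f12, f14, f17, f18, f25, f34, f35, f4, f6, f9

Round 1 fires (viii), (ix), (x), giving f34, f35, f4.
Round 2 fires (i), (iii), giving f12, f18.
Round 3 fires (ii), giving f9.
Round 4 fires (xii), giving f17.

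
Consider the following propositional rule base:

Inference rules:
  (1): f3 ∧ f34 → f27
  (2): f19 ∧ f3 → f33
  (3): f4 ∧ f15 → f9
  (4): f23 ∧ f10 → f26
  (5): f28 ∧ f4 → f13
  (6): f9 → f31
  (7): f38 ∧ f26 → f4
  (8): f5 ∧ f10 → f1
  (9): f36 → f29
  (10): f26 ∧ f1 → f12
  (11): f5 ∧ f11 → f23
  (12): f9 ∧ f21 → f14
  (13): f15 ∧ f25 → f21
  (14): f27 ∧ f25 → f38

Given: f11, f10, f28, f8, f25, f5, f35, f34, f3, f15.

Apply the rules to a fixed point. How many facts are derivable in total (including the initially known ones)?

Round 1: (1) [f3 ∧ f34 → f27]; (8) [f5 ∧ f10 → f1]; (11) [f5 ∧ f11 → f23]; (13) [f15 ∧ f25 → f21]. New: f27, f1, f23, f21.
Round 2: (4) [f23 ∧ f10 → f26]; (14) [f27 ∧ f25 → f38]. New: f26, f38.
Round 3: (7) [f38 ∧ f26 → f4]; (10) [f26 ∧ f1 → f12]. New: f4, f12.
Round 4: (3) [f4 ∧ f15 → f9]; (5) [f28 ∧ f4 → f13]. New: f9, f13.
Round 5: (6) [f9 → f31]; (12) [f9 ∧ f21 → f14]. New: f31, f14.
Closure: {f1, f10, f11, f12, f13, f14, f15, f21, f23, f25, f26, f27, f28, f3, f31, f34, f35, f38, f4, f5, f8, f9} — 22 facts.

22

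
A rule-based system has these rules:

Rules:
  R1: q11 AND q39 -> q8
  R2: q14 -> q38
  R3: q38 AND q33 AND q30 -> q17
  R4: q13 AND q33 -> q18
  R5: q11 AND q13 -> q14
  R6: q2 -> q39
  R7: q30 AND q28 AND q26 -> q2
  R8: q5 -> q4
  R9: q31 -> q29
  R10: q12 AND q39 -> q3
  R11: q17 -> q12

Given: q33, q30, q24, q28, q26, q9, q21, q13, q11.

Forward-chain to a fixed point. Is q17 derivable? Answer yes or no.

Round 1 fires R4, R5, R7, giving q18, q14, q2.
Round 2 fires R2, R6, giving q38, q39.
Round 3 fires R1, R3, giving q8, q17.
Round 4 fires R11, giving q12.
Round 5 fires R10, giving q3.
q17 appears in round 3, so it is derivable.

yes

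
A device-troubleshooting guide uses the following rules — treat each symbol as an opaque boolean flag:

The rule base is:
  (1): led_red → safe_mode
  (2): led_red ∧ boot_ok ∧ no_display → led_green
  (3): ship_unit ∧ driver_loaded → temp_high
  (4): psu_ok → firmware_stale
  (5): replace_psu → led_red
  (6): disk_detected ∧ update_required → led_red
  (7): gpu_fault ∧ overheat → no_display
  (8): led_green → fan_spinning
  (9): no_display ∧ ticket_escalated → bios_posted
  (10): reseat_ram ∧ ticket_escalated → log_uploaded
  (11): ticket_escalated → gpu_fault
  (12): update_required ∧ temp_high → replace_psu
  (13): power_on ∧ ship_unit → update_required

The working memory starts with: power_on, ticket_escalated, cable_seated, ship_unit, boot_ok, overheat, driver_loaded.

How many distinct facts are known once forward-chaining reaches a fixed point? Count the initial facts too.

17

Round 1: (3) [ship_unit ∧ driver_loaded → temp_high]; (11) [ticket_escalated → gpu_fault]; (13) [power_on ∧ ship_unit → update_required]. New: temp_high, gpu_fault, update_required.
Round 2: (7) [gpu_fault ∧ overheat → no_display]; (12) [update_required ∧ temp_high → replace_psu]. New: no_display, replace_psu.
Round 3: (5) [replace_psu → led_red]; (9) [no_display ∧ ticket_escalated → bios_posted]. New: led_red, bios_posted.
Round 4: (1) [led_red → safe_mode]; (2) [led_red ∧ boot_ok ∧ no_display → led_green]. New: safe_mode, led_green.
Round 5: (8) [led_green → fan_spinning]. New: fan_spinning.
Closure: {bios_posted, boot_ok, cable_seated, driver_loaded, fan_spinning, gpu_fault, led_green, led_red, no_display, overheat, power_on, replace_psu, safe_mode, ship_unit, temp_high, ticket_escalated, update_required} — 17 facts.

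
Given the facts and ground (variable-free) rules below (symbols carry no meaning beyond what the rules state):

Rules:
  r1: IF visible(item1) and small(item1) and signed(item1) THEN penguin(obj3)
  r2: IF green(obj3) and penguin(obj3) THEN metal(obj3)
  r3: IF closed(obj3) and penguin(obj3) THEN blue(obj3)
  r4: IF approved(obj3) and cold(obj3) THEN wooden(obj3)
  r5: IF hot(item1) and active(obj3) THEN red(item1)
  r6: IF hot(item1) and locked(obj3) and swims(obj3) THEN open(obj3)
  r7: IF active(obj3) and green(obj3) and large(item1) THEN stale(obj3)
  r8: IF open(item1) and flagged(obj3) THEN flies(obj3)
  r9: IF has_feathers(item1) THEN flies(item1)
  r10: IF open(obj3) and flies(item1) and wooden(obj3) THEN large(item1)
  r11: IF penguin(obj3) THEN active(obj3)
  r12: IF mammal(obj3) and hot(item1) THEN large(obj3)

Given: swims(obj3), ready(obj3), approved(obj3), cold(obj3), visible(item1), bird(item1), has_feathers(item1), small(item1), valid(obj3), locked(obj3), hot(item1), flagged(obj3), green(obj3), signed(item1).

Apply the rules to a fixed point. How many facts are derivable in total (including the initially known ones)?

Round 1 fires r1, r4, r6, r9, giving penguin(obj3), wooden(obj3), open(obj3), flies(item1).
Round 2 fires r2, r10, r11, giving metal(obj3), large(item1), active(obj3).
Round 3 fires r5, r7, giving red(item1), stale(obj3).
Closure: {active(obj3), approved(obj3), bird(item1), cold(obj3), flagged(obj3), flies(item1), green(obj3), has_feathers(item1), hot(item1), large(item1), locked(obj3), metal(obj3), open(obj3), penguin(obj3), ready(obj3), red(item1), signed(item1), small(item1), stale(obj3), swims(obj3), valid(obj3), visible(item1), wooden(obj3)} — 23 facts.

23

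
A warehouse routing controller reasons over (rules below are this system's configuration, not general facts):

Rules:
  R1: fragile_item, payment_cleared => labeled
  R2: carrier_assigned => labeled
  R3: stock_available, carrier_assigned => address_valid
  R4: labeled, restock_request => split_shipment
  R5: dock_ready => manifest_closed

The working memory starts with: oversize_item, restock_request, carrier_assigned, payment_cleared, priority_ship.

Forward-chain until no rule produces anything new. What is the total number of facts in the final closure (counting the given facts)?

7

Round 1: R2 [carrier_assigned => labeled]. Adds labeled.
Round 2: R4 [labeled, restock_request => split_shipment]. Adds split_shipment.
Closure: {carrier_assigned, labeled, oversize_item, payment_cleared, priority_ship, restock_request, split_shipment} — 7 facts.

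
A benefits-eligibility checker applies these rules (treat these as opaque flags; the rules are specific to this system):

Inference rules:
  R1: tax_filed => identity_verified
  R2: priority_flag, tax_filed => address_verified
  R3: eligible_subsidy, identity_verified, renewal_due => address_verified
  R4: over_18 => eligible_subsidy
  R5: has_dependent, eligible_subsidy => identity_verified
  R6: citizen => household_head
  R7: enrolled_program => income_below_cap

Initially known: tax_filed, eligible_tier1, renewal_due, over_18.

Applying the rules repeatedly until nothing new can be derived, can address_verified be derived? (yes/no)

Round 1: R1 [tax_filed => identity_verified]; R4 [over_18 => eligible_subsidy]. Adds identity_verified, eligible_subsidy.
Round 2: R3 [eligible_subsidy, identity_verified, renewal_due => address_verified]. Adds address_verified.
address_verified appears in round 2, so it is derivable.

yes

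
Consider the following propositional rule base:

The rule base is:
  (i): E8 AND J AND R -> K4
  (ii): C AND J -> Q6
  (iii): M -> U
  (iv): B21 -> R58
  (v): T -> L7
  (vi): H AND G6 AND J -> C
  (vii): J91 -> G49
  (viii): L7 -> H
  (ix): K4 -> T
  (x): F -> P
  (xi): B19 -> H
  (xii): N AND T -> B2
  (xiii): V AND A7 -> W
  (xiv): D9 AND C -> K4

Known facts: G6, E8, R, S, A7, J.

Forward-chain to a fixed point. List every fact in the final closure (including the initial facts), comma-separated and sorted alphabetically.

Round 1 — (i), derive K4.
Round 2 — (ix), derive T.
Round 3 — (v), derive L7.
Round 4 — (viii), derive H.
Round 5 — (vi), derive C.
Round 6 — (ii), derive Q6.

A7, C, E8, G6, H, J, K4, L7, Q6, R, S, T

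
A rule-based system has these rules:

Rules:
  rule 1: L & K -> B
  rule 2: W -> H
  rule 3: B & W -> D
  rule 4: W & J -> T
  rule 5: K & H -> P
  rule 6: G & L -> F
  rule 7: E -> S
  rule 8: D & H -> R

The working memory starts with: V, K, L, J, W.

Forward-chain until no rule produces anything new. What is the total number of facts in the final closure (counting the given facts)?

Round 1 — rule 1, rule 2, rule 4, derive B, H, T.
Round 2 — rule 3, rule 5, derive D, P.
Round 3 — rule 8, derive R.
Closure: {B, D, H, J, K, L, P, R, T, V, W} — 11 facts.

11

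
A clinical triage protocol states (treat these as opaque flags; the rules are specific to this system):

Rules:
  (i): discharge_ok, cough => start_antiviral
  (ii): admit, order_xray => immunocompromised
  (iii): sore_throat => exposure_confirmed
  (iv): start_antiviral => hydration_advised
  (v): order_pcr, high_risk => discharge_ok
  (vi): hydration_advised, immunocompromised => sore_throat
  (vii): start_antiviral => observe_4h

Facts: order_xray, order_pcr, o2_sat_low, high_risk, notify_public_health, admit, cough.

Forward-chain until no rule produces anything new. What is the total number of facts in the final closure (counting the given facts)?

[1] (ii) [admit, order_xray => immunocompromised]; (v) [order_pcr, high_risk => discharge_ok]. ⇒ new: immunocompromised, discharge_ok.
[2] (i) [discharge_ok, cough => start_antiviral]. ⇒ new: start_antiviral.
[3] (iv) [start_antiviral => hydration_advised]; (vii) [start_antiviral => observe_4h]. ⇒ new: hydration_advised, observe_4h.
[4] (vi) [hydration_advised, immunocompromised => sore_throat]. ⇒ new: sore_throat.
[5] (iii) [sore_throat => exposure_confirmed]. ⇒ new: exposure_confirmed.
Closure: {admit, cough, discharge_ok, exposure_confirmed, high_risk, hydration_advised, immunocompromised, notify_public_health, o2_sat_low, observe_4h, order_pcr, order_xray, sore_throat, start_antiviral} — 14 facts.

14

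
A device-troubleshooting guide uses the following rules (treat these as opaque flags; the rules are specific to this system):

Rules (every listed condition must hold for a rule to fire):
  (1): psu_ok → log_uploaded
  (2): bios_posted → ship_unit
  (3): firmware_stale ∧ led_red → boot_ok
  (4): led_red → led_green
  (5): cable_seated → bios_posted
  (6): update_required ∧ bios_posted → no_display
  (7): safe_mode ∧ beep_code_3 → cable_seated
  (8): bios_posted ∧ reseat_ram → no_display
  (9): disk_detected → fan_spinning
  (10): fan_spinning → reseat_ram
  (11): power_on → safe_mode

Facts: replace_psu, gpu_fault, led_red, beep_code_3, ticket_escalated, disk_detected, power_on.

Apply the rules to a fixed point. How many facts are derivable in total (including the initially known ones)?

Round 1: (4) [led_red → led_green]; (9) [disk_detected → fan_spinning]; (11) [power_on → safe_mode]. New: led_green, fan_spinning, safe_mode.
Round 2: (7) [safe_mode ∧ beep_code_3 → cable_seated]; (10) [fan_spinning → reseat_ram]. New: cable_seated, reseat_ram.
Round 3: (5) [cable_seated → bios_posted]. New: bios_posted.
Round 4: (2) [bios_posted → ship_unit]; (8) [bios_posted ∧ reseat_ram → no_display]. New: ship_unit, no_display.
Closure: {beep_code_3, bios_posted, cable_seated, disk_detected, fan_spinning, gpu_fault, led_green, led_red, no_display, power_on, replace_psu, reseat_ram, safe_mode, ship_unit, ticket_escalated} — 15 facts.

15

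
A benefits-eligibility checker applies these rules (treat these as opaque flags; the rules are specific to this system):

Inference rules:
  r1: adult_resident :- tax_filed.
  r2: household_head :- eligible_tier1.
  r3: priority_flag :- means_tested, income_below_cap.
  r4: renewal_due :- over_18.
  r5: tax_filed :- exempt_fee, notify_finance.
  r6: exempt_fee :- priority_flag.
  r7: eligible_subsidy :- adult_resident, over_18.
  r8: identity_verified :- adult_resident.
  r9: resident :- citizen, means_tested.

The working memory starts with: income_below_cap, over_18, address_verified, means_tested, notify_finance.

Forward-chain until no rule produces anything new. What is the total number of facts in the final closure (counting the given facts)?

Round 1: r3 [priority_flag :- means_tested, income_below_cap.]; r4 [renewal_due :- over_18.]. New: priority_flag, renewal_due.
Round 2: r6 [exempt_fee :- priority_flag.]. New: exempt_fee.
Round 3: r5 [tax_filed :- exempt_fee, notify_finance.]. New: tax_filed.
Round 4: r1 [adult_resident :- tax_filed.]. New: adult_resident.
Round 5: r7 [eligible_subsidy :- adult_resident, over_18.]; r8 [identity_verified :- adult_resident.]. New: eligible_subsidy, identity_verified.
Closure: {address_verified, adult_resident, eligible_subsidy, exempt_fee, identity_verified, income_below_cap, means_tested, notify_finance, over_18, priority_flag, renewal_due, tax_filed} — 12 facts.

12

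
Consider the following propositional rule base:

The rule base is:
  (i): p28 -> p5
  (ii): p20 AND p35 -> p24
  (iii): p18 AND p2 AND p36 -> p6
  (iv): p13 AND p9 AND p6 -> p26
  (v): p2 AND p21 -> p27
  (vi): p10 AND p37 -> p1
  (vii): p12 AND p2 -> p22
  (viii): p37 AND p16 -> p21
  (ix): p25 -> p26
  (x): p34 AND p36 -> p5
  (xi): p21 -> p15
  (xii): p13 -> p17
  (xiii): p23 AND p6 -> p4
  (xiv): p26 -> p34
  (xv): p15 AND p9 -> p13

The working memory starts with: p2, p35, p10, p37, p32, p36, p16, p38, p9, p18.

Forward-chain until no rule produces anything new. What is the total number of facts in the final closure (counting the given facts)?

20

Round 1 fires (iii), (vi), (viii), giving p6, p1, p21.
Round 2 fires (v), (xi), giving p27, p15.
Round 3 fires (xv), giving p13.
Round 4 fires (iv), (xii), giving p26, p17.
Round 5 fires (xiv), giving p34.
Round 6 fires (x), giving p5.
Closure: {p1, p10, p13, p15, p16, p17, p18, p2, p21, p26, p27, p32, p34, p35, p36, p37, p38, p5, p6, p9} — 20 facts.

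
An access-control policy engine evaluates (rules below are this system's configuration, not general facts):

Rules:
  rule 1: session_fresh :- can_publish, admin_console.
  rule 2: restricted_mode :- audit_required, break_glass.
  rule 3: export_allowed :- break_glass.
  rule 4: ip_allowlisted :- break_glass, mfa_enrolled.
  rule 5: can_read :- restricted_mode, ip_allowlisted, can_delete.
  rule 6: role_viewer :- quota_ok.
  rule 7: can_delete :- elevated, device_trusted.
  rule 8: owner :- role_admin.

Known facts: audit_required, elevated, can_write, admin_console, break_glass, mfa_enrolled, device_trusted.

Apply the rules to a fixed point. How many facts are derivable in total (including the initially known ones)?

Round 1 fires rule 2, rule 3, rule 4, rule 7, giving restricted_mode, export_allowed, ip_allowlisted, can_delete.
Round 2 fires rule 5, giving can_read.
Closure: {admin_console, audit_required, break_glass, can_delete, can_read, can_write, device_trusted, elevated, export_allowed, ip_allowlisted, mfa_enrolled, restricted_mode} — 12 facts.

12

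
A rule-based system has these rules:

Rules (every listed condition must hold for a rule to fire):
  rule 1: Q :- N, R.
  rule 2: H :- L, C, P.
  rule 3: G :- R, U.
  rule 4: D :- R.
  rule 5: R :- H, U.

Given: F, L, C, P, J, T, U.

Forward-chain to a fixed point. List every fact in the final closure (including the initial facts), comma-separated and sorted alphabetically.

Round 1: rule 2 [H :- L, C, P.]. Adds H.
Round 2: rule 5 [R :- H, U.]. Adds R.
Round 3: rule 3 [G :- R, U.]; rule 4 [D :- R.]. Adds G, D.

C, D, F, G, H, J, L, P, R, T, U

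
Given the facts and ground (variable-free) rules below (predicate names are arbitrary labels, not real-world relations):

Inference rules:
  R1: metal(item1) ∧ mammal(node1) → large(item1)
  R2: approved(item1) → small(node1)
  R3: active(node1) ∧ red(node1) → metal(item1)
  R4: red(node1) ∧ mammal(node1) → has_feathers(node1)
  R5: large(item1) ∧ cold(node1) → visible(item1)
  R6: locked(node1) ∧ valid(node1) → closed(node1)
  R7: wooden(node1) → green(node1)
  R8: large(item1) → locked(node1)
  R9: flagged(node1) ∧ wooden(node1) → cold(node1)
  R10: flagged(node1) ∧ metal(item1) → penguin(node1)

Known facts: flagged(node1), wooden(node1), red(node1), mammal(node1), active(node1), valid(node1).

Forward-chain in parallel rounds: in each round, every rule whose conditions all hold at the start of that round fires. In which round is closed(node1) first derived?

Round 1: R3 [active(node1) ∧ red(node1) → metal(item1)]; R4 [red(node1) ∧ mammal(node1) → has_feathers(node1)]; R7 [wooden(node1) → green(node1)]; R9 [flagged(node1) ∧ wooden(node1) → cold(node1)]. New: metal(item1), has_feathers(node1), green(node1), cold(node1).
Round 2: R1 [metal(item1) ∧ mammal(node1) → large(item1)]; R10 [flagged(node1) ∧ metal(item1) → penguin(node1)]. New: large(item1), penguin(node1).
Round 3: R5 [large(item1) ∧ cold(node1) → visible(item1)]; R8 [large(item1) → locked(node1)]. New: visible(item1), locked(node1).
Round 4: R6 [locked(node1) ∧ valid(node1) → closed(node1)]. New: closed(node1).
closed(node1) first appears in round 4.

4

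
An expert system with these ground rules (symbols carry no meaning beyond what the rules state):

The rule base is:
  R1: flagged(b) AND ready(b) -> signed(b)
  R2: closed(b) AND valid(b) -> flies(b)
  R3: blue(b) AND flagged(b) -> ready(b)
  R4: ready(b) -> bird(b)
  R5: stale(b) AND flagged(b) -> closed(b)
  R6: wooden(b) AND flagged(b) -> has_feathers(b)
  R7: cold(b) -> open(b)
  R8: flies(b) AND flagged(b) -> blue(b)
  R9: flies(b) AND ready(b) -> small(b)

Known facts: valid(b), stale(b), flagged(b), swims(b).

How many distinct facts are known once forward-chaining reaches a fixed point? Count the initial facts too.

11

Round 1 — R5, derive closed(b).
Round 2 — R2, derive flies(b).
Round 3 — R8, derive blue(b).
Round 4 — R3, derive ready(b).
Round 5 — R1, R4, R9, derive signed(b), bird(b), small(b).
Closure: {bird(b), blue(b), closed(b), flagged(b), flies(b), ready(b), signed(b), small(b), stale(b), swims(b), valid(b)} — 11 facts.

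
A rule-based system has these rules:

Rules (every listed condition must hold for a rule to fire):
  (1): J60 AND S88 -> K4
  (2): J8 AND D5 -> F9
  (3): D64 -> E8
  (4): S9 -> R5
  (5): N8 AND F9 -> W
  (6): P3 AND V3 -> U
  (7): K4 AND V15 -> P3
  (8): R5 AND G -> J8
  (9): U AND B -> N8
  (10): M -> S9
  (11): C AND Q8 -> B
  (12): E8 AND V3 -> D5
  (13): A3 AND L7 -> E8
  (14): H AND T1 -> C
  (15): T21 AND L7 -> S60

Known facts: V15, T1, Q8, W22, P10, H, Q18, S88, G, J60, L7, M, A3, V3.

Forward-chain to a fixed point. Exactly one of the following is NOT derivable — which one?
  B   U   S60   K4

S60

Round 1: (1) [J60 AND S88 -> K4]; (10) [M -> S9]; (13) [A3 AND L7 -> E8]; (14) [H AND T1 -> C]. Adds K4, S9, E8, C.
Round 2: (4) [S9 -> R5]; (7) [K4 AND V15 -> P3]; (11) [C AND Q8 -> B]; (12) [E8 AND V3 -> D5]. Adds R5, P3, B, D5.
Round 3: (6) [P3 AND V3 -> U]; (8) [R5 AND G -> J8]. Adds U, J8.
Round 4: (2) [J8 AND D5 -> F9]; (9) [U AND B -> N8]. Adds F9, N8.
Round 5: (5) [N8 AND F9 -> W]. Adds W.
Derived: B (round 2), U (round 3), K4 (round 1). S60 never appears in any round.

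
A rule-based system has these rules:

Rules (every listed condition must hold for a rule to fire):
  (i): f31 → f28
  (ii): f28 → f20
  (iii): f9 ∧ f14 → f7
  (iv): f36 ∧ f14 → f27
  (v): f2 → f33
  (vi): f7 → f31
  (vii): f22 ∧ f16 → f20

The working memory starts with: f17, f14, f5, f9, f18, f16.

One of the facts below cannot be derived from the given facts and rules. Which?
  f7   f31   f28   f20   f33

f33

[1] (iii) [f9 ∧ f14 → f7]. ⇒ new: f7.
[2] (vi) [f7 → f31]. ⇒ new: f31.
[3] (i) [f31 → f28]. ⇒ new: f28.
[4] (ii) [f28 → f20]. ⇒ new: f20.
Derived: f28 (round 3), f20 (round 4), f7 (round 1), f31 (round 2). f33 never appears in any round.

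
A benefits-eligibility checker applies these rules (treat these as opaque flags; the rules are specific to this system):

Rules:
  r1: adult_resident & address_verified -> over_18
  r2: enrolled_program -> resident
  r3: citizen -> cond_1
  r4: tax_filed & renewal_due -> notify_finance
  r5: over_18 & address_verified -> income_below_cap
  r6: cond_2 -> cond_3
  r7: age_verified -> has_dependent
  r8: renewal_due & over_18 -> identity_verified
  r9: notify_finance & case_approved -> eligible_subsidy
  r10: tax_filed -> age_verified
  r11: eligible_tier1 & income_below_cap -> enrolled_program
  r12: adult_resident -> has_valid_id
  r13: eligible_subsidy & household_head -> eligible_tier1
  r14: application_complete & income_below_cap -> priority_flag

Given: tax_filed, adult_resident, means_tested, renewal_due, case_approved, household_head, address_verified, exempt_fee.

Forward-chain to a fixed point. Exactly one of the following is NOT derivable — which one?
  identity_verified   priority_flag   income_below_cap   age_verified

Round 1: r1 [adult_resident & address_verified -> over_18]; r4 [tax_filed & renewal_due -> notify_finance]; r10 [tax_filed -> age_verified]; r12 [adult_resident -> has_valid_id]. New: over_18, notify_finance, age_verified, has_valid_id.
Round 2: r5 [over_18 & address_verified -> income_below_cap]; r7 [age_verified -> has_dependent]; r8 [renewal_due & over_18 -> identity_verified]; r9 [notify_finance & case_approved -> eligible_subsidy]. New: income_below_cap, has_dependent, identity_verified, eligible_subsidy.
Round 3: r13 [eligible_subsidy & household_head -> eligible_tier1]. New: eligible_tier1.
Round 4: r11 [eligible_tier1 & income_below_cap -> enrolled_program]. New: enrolled_program.
Round 5: r2 [enrolled_program -> resident]. New: resident.
Derived: income_below_cap (round 2), identity_verified (round 2), age_verified (round 1). priority_flag never appears in any round.

priority_flag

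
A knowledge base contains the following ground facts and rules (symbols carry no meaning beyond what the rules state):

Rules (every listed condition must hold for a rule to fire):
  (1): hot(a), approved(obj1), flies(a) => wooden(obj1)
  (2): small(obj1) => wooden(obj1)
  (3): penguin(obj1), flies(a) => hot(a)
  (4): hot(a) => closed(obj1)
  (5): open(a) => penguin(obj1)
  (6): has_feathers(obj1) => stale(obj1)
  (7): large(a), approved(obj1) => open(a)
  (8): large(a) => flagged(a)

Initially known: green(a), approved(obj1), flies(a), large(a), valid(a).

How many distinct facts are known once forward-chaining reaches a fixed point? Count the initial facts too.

11

Round 1 fires (7), (8), giving open(a), flagged(a).
Round 2 fires (5), giving penguin(obj1).
Round 3 fires (3), giving hot(a).
Round 4 fires (1), (4), giving wooden(obj1), closed(obj1).
Closure: {approved(obj1), closed(obj1), flagged(a), flies(a), green(a), hot(a), large(a), open(a), penguin(obj1), valid(a), wooden(obj1)} — 11 facts.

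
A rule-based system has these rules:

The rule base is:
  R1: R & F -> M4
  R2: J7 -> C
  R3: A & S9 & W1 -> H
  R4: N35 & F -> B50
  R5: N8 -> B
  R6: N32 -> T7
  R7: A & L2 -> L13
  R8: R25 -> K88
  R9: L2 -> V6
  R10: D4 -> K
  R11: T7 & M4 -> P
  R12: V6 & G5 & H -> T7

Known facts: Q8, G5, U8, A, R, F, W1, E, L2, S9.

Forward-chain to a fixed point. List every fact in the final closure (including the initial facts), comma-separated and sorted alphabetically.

A, E, F, G5, H, L13, L2, M4, P, Q8, R, S9, T7, U8, V6, W1

Round 1: R1 [R & F -> M4]; R3 [A & S9 & W1 -> H]; R7 [A & L2 -> L13]; R9 [L2 -> V6]. Adds M4, H, L13, V6.
Round 2: R12 [V6 & G5 & H -> T7]. Adds T7.
Round 3: R11 [T7 & M4 -> P]. Adds P.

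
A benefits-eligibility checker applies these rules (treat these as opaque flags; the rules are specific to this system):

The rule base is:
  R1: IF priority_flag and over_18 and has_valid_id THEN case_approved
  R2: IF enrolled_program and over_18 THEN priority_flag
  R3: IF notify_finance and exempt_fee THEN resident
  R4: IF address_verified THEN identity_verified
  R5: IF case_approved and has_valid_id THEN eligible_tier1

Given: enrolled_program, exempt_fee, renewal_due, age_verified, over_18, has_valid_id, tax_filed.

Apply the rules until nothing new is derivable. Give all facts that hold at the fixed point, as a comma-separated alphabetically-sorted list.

age_verified, case_approved, eligible_tier1, enrolled_program, exempt_fee, has_valid_id, over_18, priority_flag, renewal_due, tax_filed

[1] R2 [IF enrolled_program and over_18 THEN priority_flag]. ⇒ new: priority_flag.
[2] R1 [IF priority_flag and over_18 and has_valid_id THEN case_approved]. ⇒ new: case_approved.
[3] R5 [IF case_approved and has_valid_id THEN eligible_tier1]. ⇒ new: eligible_tier1.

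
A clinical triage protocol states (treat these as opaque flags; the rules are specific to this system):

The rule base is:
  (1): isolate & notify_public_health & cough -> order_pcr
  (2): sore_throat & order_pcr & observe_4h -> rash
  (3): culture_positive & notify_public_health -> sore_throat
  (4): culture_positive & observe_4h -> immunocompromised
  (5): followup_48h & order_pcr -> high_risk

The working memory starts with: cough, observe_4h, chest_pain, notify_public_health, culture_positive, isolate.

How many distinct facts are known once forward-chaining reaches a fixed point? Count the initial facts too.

10

Round 1 — (1), (3), (4), derive order_pcr, sore_throat, immunocompromised.
Round 2 — (2), derive rash.
Closure: {chest_pain, cough, culture_positive, immunocompromised, isolate, notify_public_health, observe_4h, order_pcr, rash, sore_throat} — 10 facts.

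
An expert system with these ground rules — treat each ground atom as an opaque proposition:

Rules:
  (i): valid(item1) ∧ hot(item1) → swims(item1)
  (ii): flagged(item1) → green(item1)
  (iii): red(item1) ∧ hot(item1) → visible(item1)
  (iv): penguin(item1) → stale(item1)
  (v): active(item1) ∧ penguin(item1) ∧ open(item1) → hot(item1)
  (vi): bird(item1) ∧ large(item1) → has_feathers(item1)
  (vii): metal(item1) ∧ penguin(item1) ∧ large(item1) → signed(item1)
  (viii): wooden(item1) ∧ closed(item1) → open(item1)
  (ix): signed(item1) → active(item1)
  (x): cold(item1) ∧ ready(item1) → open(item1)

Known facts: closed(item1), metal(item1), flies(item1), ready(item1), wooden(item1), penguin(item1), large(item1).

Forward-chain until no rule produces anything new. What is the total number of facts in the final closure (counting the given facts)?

[1] (iv) [penguin(item1) → stale(item1)]; (vii) [metal(item1) ∧ penguin(item1) ∧ large(item1) → signed(item1)]; (viii) [wooden(item1) ∧ closed(item1) → open(item1)]. ⇒ new: stale(item1), signed(item1), open(item1).
[2] (ix) [signed(item1) → active(item1)]. ⇒ new: active(item1).
[3] (v) [active(item1) ∧ penguin(item1) ∧ open(item1) → hot(item1)]. ⇒ new: hot(item1).
Closure: {active(item1), closed(item1), flies(item1), hot(item1), large(item1), metal(item1), open(item1), penguin(item1), ready(item1), signed(item1), stale(item1), wooden(item1)} — 12 facts.

12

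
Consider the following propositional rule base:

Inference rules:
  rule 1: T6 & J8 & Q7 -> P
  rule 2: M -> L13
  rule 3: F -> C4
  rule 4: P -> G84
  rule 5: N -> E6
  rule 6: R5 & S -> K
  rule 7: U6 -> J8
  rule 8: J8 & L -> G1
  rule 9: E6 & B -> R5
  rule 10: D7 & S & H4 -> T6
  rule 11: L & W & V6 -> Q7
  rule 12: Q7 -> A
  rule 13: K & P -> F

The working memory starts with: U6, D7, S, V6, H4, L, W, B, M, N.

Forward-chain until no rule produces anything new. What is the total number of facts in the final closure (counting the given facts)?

23

Round 1: rule 2 [M -> L13]; rule 5 [N -> E6]; rule 7 [U6 -> J8]; rule 10 [D7 & S & H4 -> T6]; rule 11 [L & W & V6 -> Q7]. Adds L13, E6, J8, T6, Q7.
Round 2: rule 1 [T6 & J8 & Q7 -> P]; rule 8 [J8 & L -> G1]; rule 9 [E6 & B -> R5]; rule 12 [Q7 -> A]. Adds P, G1, R5, A.
Round 3: rule 4 [P -> G84]; rule 6 [R5 & S -> K]. Adds G84, K.
Round 4: rule 13 [K & P -> F]. Adds F.
Round 5: rule 3 [F -> C4]. Adds C4.
Closure: {A, B, C4, D7, E6, F, G1, G84, H4, J8, K, L, L13, M, N, P, Q7, R5, S, T6, U6, V6, W} — 23 facts.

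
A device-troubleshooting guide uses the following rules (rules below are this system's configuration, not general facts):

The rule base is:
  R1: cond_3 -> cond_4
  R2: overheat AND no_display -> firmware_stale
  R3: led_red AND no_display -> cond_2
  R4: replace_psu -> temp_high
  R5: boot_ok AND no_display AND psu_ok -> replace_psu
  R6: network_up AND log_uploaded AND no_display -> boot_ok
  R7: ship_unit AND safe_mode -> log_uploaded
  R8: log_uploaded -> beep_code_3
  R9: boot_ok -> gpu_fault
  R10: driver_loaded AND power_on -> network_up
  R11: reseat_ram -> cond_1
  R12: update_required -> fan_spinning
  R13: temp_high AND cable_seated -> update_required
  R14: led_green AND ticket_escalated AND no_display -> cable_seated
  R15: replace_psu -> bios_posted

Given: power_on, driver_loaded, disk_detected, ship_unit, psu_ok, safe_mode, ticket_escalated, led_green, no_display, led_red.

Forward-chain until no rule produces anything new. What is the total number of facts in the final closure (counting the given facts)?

22

Round 1: R3 [led_red AND no_display -> cond_2]; R7 [ship_unit AND safe_mode -> log_uploaded]; R10 [driver_loaded AND power_on -> network_up]; R14 [led_green AND ticket_escalated AND no_display -> cable_seated]. Adds cond_2, log_uploaded, network_up, cable_seated.
Round 2: R6 [network_up AND log_uploaded AND no_display -> boot_ok]; R8 [log_uploaded -> beep_code_3]. Adds boot_ok, beep_code_3.
Round 3: R5 [boot_ok AND no_display AND psu_ok -> replace_psu]; R9 [boot_ok -> gpu_fault]. Adds replace_psu, gpu_fault.
Round 4: R4 [replace_psu -> temp_high]; R15 [replace_psu -> bios_posted]. Adds temp_high, bios_posted.
Round 5: R13 [temp_high AND cable_seated -> update_required]. Adds update_required.
Round 6: R12 [update_required -> fan_spinning]. Adds fan_spinning.
Closure: {beep_code_3, bios_posted, boot_ok, cable_seated, cond_2, disk_detected, driver_loaded, fan_spinning, gpu_fault, led_green, led_red, log_uploaded, network_up, no_display, power_on, psu_ok, replace_psu, safe_mode, ship_unit, temp_high, ticket_escalated, update_required} — 22 facts.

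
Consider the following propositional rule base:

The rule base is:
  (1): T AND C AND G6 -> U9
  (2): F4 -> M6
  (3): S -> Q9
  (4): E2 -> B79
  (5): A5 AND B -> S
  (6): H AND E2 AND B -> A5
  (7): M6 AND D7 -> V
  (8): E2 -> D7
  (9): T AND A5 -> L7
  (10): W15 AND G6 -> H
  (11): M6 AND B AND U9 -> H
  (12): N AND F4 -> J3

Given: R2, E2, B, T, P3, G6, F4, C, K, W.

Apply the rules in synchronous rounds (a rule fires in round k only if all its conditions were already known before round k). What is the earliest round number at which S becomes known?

4

Round 1 — (1), (2), (4), (8), derive U9, M6, B79, D7.
Round 2 — (7), (11), derive V, H.
Round 3 — (6), derive A5.
Round 4 — (5), (9), derive S, L7.
S first appears in round 4.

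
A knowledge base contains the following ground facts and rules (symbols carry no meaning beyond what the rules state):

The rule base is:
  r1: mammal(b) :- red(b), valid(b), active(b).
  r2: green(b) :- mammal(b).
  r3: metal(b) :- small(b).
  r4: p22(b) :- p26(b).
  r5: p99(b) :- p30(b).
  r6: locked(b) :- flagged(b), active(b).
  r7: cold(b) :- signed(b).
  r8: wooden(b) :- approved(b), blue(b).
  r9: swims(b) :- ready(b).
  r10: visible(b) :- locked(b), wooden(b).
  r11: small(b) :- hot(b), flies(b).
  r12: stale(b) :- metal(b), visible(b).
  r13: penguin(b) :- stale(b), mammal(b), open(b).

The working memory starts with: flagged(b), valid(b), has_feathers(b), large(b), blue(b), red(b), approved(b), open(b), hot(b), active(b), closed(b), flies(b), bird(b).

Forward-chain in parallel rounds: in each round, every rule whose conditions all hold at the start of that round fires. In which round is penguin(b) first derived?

Round 1 — r1, r6, r8, r11, derive mammal(b), locked(b), wooden(b), small(b).
Round 2 — r2, r3, r10, derive green(b), metal(b), visible(b).
Round 3 — r12, derive stale(b).
Round 4 — r13, derive penguin(b).
penguin(b) first appears in round 4.

4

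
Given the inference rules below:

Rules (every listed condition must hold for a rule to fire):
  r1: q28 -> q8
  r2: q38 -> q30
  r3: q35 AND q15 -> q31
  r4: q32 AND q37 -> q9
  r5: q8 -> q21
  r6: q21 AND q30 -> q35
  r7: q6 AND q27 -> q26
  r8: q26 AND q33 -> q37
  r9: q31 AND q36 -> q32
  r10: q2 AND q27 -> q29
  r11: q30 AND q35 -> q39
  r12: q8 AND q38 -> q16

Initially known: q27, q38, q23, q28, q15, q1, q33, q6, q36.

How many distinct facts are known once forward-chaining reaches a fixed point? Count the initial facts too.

Round 1 fires r1, r2, r7, giving q8, q30, q26.
Round 2 fires r5, r8, r12, giving q21, q37, q16.
Round 3 fires r6, giving q35.
Round 4 fires r3, r11, giving q31, q39.
Round 5 fires r9, giving q32.
Round 6 fires r4, giving q9.
Closure: {q1, q15, q16, q21, q23, q26, q27, q28, q30, q31, q32, q33, q35, q36, q37, q38, q39, q6, q8, q9} — 20 facts.

20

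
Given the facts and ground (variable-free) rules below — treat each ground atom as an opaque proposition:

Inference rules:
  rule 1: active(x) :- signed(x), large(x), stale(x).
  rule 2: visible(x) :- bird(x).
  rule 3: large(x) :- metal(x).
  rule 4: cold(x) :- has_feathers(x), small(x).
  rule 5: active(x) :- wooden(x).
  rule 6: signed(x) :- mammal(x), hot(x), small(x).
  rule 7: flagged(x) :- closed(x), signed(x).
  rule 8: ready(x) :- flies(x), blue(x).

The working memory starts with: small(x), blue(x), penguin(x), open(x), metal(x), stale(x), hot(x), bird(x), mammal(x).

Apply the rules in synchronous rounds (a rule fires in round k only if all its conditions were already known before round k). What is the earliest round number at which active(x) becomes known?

Round 1 fires rule 2, rule 3, rule 6, giving visible(x), large(x), signed(x).
Round 2 fires rule 1, giving active(x).
active(x) first appears in round 2.

2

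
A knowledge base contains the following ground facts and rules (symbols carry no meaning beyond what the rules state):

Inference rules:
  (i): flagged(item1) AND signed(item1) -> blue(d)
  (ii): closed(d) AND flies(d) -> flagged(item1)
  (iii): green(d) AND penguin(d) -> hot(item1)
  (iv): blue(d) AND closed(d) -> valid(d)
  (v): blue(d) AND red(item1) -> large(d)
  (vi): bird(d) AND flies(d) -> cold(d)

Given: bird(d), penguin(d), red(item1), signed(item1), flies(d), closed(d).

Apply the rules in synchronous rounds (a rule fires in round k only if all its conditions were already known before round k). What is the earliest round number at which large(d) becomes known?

3

Round 1 — (ii), (vi), derive flagged(item1), cold(d).
Round 2 — (i), derive blue(d).
Round 3 — (iv), (v), derive valid(d), large(d).
large(d) first appears in round 3.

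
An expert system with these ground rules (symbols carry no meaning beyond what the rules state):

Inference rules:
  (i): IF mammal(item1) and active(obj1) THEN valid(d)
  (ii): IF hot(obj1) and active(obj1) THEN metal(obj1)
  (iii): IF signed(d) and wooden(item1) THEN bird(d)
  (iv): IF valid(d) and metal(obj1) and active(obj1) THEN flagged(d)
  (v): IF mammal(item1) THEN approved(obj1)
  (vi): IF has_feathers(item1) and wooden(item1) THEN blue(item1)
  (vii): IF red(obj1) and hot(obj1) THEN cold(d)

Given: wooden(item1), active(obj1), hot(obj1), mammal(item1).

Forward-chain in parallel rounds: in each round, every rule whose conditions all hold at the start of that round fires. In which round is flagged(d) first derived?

Round 1: (i) [IF mammal(item1) and active(obj1) THEN valid(d)]; (ii) [IF hot(obj1) and active(obj1) THEN metal(obj1)]; (v) [IF mammal(item1) THEN approved(obj1)]. New: valid(d), metal(obj1), approved(obj1).
Round 2: (iv) [IF valid(d) and metal(obj1) and active(obj1) THEN flagged(d)]. New: flagged(d).
flagged(d) first appears in round 2.

2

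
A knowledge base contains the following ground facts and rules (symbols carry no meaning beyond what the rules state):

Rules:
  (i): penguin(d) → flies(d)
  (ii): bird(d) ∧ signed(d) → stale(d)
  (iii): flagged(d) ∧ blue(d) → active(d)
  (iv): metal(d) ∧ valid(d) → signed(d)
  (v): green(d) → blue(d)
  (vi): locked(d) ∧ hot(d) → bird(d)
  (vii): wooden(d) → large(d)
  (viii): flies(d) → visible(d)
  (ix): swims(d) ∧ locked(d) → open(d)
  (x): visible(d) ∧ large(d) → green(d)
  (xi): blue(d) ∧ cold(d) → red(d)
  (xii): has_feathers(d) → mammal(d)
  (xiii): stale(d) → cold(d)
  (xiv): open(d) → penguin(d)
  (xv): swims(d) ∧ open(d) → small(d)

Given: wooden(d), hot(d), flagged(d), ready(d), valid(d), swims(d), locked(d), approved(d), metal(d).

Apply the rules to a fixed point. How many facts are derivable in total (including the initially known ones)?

23

Round 1 fires (iv), (vi), (vii), (ix), giving signed(d), bird(d), large(d), open(d).
Round 2 fires (ii), (xiv), (xv), giving stale(d), penguin(d), small(d).
Round 3 fires (i), (xiii), giving flies(d), cold(d).
Round 4 fires (viii), giving visible(d).
Round 5 fires (x), giving green(d).
Round 6 fires (v), giving blue(d).
Round 7 fires (iii), (xi), giving active(d), red(d).
Closure: {active(d), approved(d), bird(d), blue(d), cold(d), flagged(d), flies(d), green(d), hot(d), large(d), locked(d), metal(d), open(d), penguin(d), ready(d), red(d), signed(d), small(d), stale(d), swims(d), valid(d), visible(d), wooden(d)} — 23 facts.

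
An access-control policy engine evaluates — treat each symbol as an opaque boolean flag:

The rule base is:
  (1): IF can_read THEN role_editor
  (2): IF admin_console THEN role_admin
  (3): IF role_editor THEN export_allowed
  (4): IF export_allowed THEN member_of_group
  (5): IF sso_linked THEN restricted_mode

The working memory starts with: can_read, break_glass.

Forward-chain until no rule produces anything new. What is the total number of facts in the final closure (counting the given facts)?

5

Round 1: (1) [IF can_read THEN role_editor]. Adds role_editor.
Round 2: (3) [IF role_editor THEN export_allowed]. Adds export_allowed.
Round 3: (4) [IF export_allowed THEN member_of_group]. Adds member_of_group.
Closure: {break_glass, can_read, export_allowed, member_of_group, role_editor} — 5 facts.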